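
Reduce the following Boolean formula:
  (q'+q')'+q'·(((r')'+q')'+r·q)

(q'+q')'+q'·(((r')'+q')'+r·q)
= (q'+q')'+q'·(r'·q+r·q)   — De Morgan
= q·q+q'·(r'·q+r·q)   — De Morgan
= q·q+q'·q   — distribution
= q   — distribution

q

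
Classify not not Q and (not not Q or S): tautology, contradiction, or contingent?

not not Q and (not not Q or S)
= not not Q
= Q
This depends on Q, so it is not a constant.

contingent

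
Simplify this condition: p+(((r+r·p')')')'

p+(((r+r·p')')')'
= p+((r')')'   (absorption)
= p+r'   (double negation)

p+r'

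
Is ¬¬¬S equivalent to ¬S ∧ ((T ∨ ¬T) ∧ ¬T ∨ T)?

E1: ¬¬¬S
    = ¬S
E2: ¬S ∧ ((T ∨ ¬T) ∧ ¬T ∨ T)
    = ¬S ∧ (¬T ∨ T)
    = ¬S
Both reduce to ¬S, so they are equivalent.

Yes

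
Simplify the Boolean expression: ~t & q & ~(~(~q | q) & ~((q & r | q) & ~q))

~t & q

~t & q & ~(~(~q | q) & ~((q & r | q) & ~q))
= ~t & q & ~(~(~q | q) & ~(q & ~q))
= ~t & q & (~q | q | q & ~q)
= ~t & q & (~q | q)
= ~t & q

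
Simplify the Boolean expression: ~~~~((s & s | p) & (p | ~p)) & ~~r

~~~~((s & s | p) & (p | ~p)) & ~~r
= ~~~~((s | p) & (p | ~p)) & ~~r   (idempotence)
= ~~~~(s | p) & ~~r   (complement / identity)
= ~~(s | p) & ~~r   (double negation)
= (s | p) & ~~r   (double negation)
= (s | p) & r   (double negation)

(s | p) & r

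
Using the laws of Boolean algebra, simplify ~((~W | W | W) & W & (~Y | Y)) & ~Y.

~W & ~Y

~((~W | W | W) & W & (~Y | Y)) & ~Y
= ~((~W | W | W) & W) & ~Y
= ~((~W | W) & W) & ~Y
= ~W & ~Y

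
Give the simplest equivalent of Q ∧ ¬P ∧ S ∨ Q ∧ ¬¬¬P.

Q ∧ ¬P ∧ S ∨ Q ∧ ¬¬¬P
= Q ∧ ¬P ∧ S ∨ Q ∧ ¬P   — double negation
= Q ∧ ¬P   — absorption

Q ∧ ¬P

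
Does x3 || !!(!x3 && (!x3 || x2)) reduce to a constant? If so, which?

yes, True

x3 || !!(!x3 && (!x3 || x2))
= x3 || !!!x3   — absorption
= x3 || !x3   — double negation
= true   — complement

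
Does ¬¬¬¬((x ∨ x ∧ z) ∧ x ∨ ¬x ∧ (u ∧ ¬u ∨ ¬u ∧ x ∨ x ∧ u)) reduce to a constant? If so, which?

no

¬¬¬¬((x ∨ x ∧ z) ∧ x ∨ ¬x ∧ (u ∧ ¬u ∨ ¬u ∧ x ∨ x ∧ u))
= ¬¬¬¬(x ∧ x ∨ ¬x ∧ (u ∧ ¬u ∨ ¬u ∧ x ∨ x ∧ u))   (absorption)
= ¬¬¬¬(x ∧ x ∨ ¬x ∧ (u ∧ ¬u ∨ x))   (distribution)
= ¬¬¬¬(x ∧ x ∨ ¬x ∧ x)   (complement / identity)
= ¬¬(x ∧ x ∨ ¬x ∧ x)   (double negation)
= ¬¬x   (distribution)
= x   (double negation)
This depends on x, so it is not a constant.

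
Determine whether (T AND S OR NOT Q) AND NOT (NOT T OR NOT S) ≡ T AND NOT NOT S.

Yes

E1: (T AND S OR NOT Q) AND NOT (NOT T OR NOT S)
    = (T AND S OR NOT Q) AND T AND S   (De Morgan)
    = T AND S   (absorption)
E2: T AND NOT NOT S
    = T AND S   (double negation)
Both reduce to T AND S, so they are equivalent.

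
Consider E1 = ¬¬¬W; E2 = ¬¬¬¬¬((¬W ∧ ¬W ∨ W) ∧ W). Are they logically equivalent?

E1: ¬¬¬W
    = ¬W   — double negation
E2: ¬¬¬¬¬((¬W ∧ ¬W ∨ W) ∧ W)
    = ¬¬¬¬¬((¬W ∨ W) ∧ W)   — idempotence
    = ¬¬¬((¬W ∨ W) ∧ W)   — double negation
    = ¬¬¬W   — complement / identity
    = ¬W   — double negation
Both reduce to ¬W, so they are equivalent.

Yes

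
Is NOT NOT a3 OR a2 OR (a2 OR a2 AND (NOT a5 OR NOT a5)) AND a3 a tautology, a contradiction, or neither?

NOT NOT a3 OR a2 OR (a2 OR a2 AND (NOT a5 OR NOT a5)) AND a3
= NOT NOT a3 OR a2 OR (a2 OR a2 AND NOT a5) AND a3
= NOT NOT a3 OR a2 OR a2 AND a3
= NOT NOT a3 OR a2
= a3 OR a2
This depends on a2, a3, so it is not a constant.

neither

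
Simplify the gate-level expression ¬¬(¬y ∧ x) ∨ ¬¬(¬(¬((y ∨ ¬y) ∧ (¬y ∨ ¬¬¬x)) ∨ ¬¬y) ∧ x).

¬y ∧ x

¬¬(¬y ∧ x) ∨ ¬¬(¬(¬((y ∨ ¬y) ∧ (¬y ∨ ¬¬¬x)) ∨ ¬¬y) ∧ x)
= ¬¬(¬y ∧ x) ∨ ¬¬(¬(¬(¬y ∨ ¬¬¬x) ∨ ¬¬y) ∧ x)   [complement / identity]
= ¬¬(¬y ∧ x) ∨ ¬¬(¬(¬(¬y ∨ ¬x) ∨ ¬¬y) ∧ x)   [double negation]
= ¬¬(¬y ∧ x) ∨ ¬¬((¬y ∨ ¬x) ∧ ¬y ∧ x)   [De Morgan]
= ¬¬(¬y ∧ x) ∨ ¬¬(¬y ∧ x)   [absorption]
= ¬¬(¬y ∧ x)   [idempotence]
= ¬y ∧ x   [double negation]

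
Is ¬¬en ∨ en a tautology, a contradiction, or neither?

¬¬en ∨ en
= en ∨ en   (double negation)
= en   (idempotence)
This depends on en, so it is not a constant.

neither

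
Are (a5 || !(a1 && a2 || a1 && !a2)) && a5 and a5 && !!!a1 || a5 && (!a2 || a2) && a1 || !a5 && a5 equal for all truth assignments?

E1: (a5 || !(a1 && a2 || a1 && !a2)) && a5
    = (a5 || !a1) && a5   [distribution]
    = a5   [absorption]
E2: a5 && !!!a1 || a5 && (!a2 || a2) && a1 || !a5 && a5
    = a5 && !a1 || a5 && (!a2 || a2) && a1 || !a5 && a5   [double negation]
    = a5 && !a1 || a5 && a1 || !a5 && a5   [complement / identity]
    = a5 || !a5 && a5   [distribution]
    = a5   [complement / identity]
Both reduce to a5, so they are equivalent.

Yes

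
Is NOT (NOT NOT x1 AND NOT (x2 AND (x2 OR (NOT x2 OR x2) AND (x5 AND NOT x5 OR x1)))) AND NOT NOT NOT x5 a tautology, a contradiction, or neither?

NOT (NOT NOT x1 AND NOT (x2 AND (x2 OR (NOT x2 OR x2) AND (x5 AND NOT x5 OR x1)))) AND NOT NOT NOT x5
= NOT (NOT NOT x1 AND NOT (x2 AND (x2 OR (NOT x2 OR x2) AND (x5 AND NOT x5 OR x1)))) AND NOT x5   — double negation
= NOT (NOT NOT x1 AND NOT (x2 AND (x2 OR x5 AND NOT x5 OR x1))) AND NOT x5   — complement / identity
= NOT (NOT NOT x1 AND NOT (x2 AND (x2 OR x1))) AND NOT x5   — complement / identity
= NOT (NOT NOT x1 AND NOT x2) AND NOT x5   — absorption
= (NOT x1 OR x2) AND NOT x5   — De Morgan
This depends on x1, x2, x5, so it is not a constant.

neither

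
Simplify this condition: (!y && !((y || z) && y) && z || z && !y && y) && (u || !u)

(!y && !((y || z) && y) && z || z && !y && y) && (u || !u)
= (!y && !y && z || z && !y && y) && (u || !u)   [absorption]
= !y && !y && z || z && !y && y   [complement / identity]
= (!y && !y || !y && y) && z   [distribution]
= !y && z   [distribution]

!y && z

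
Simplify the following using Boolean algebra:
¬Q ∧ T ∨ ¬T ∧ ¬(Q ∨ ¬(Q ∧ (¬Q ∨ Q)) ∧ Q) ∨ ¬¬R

¬Q ∧ T ∨ ¬T ∧ ¬(Q ∨ ¬(Q ∧ (¬Q ∨ Q)) ∧ Q) ∨ ¬¬R
= ¬Q ∧ T ∨ ¬T ∧ ¬(Q ∨ ¬Q ∧ Q) ∨ ¬¬R
= ¬Q ∧ T ∨ ¬T ∧ ¬Q ∨ ¬¬R
= ¬Q ∨ ¬¬R
= ¬Q ∨ R

¬Q ∨ R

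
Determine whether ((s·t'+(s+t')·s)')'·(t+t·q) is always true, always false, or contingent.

contingent

((s·t'+(s+t')·s)')'·(t+t·q)
= ((s·t'+s)')'·(t+t·q)   [absorption]
= (s')'·(t+t·q)   [absorption]
= (s')'·t   [absorption]
= s·t   [double negation]
This depends on s, t, so it is not a constant.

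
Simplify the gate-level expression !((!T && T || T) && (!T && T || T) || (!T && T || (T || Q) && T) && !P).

!T

!((!T && T || T) && (!T && T || T) || (!T && T || (T || Q) && T) && !P)
= !((!T && T || T) && (!T && T || T) || (!T && T || T) && !P)   — absorption
= !((!T && T || T) && (!T && T || T || !P))   — distribution
= !(!T && T || T)   — absorption
= !T   — complement / identity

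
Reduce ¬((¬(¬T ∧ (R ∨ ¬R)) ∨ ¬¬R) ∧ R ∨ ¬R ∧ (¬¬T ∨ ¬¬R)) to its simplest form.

¬T ∧ ¬R

¬((¬(¬T ∧ (R ∨ ¬R)) ∨ ¬¬R) ∧ R ∨ ¬R ∧ (¬¬T ∨ ¬¬R))
= ¬((¬¬T ∨ ¬¬R) ∧ R ∨ ¬R ∧ (¬¬T ∨ ¬¬R))   — complement / identity
= ¬(¬¬T ∨ ¬¬R)   — distribution
= ¬T ∧ ¬R   — De Morgan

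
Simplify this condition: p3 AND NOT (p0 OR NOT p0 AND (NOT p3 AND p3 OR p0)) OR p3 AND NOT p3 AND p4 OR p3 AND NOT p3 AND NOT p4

p3 AND NOT p0

p3 AND NOT (p0 OR NOT p0 AND (NOT p3 AND p3 OR p0)) OR p3 AND NOT p3 AND p4 OR p3 AND NOT p3 AND NOT p4
= p3 AND NOT (p0 OR NOT p0 AND (NOT p3 AND p3 OR p0)) OR p3 AND NOT p3   [distribution]
= p3 AND NOT (p0 OR NOT p0 AND (NOT p3 AND p3 OR p0))   [complement / identity]
= p3 AND NOT (p0 OR NOT p0 AND p0)   [complement / identity]
= p3 AND NOT p0   [complement / identity]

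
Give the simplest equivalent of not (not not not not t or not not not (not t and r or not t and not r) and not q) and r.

not (not not not not t or not not not (not t and r or not t and not r) and not q) and r
= not (not not not not t or not not not not t and not q) and r   [distribution]
= not not not not not t and r   [absorption]
= not not not t and r   [double negation]
= not t and r   [double negation]

not t and r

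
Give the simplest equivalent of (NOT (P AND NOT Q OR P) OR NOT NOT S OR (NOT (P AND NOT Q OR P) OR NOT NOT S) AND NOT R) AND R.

(NOT (P AND NOT Q OR P) OR NOT NOT S OR (NOT (P AND NOT Q OR P) OR NOT NOT S) AND NOT R) AND R
= (NOT (P AND NOT Q OR P) OR NOT NOT S) AND R
= (NOT P OR NOT NOT S) AND R
= (NOT P OR S) AND R

(NOT P OR S) AND R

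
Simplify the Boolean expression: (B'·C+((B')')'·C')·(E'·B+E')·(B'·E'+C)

B'·E'

(B'·C+((B')')'·C')·(E'·B+E')·(B'·E'+C)
= (B'·C+((B')')'·C')·E'·(B'·E'+C)   (absorption)
= (B'·C+B'·C')·E'·(B'·E'+C)   (double negation)
= (C+C')·B'·E'·(B'·E'+C)   (distribution)
= B'·E'·(B'·E'+C)   (complement / identity)
= B'·E'   (absorption)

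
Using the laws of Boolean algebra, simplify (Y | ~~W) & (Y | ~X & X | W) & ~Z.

(Y | ~~W) & (Y | ~X & X | W) & ~Z
= (Y | W) & (Y | ~X & X | W) & ~Z   — double negation
= (Y | W) & (Y | W) & ~Z   — complement / identity
= (Y | W) & ~Z   — idempotence

(Y | W) & ~Z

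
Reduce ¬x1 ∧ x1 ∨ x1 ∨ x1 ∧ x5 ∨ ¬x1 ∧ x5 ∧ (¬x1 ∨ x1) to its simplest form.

x1 ∨ x5

¬x1 ∧ x1 ∨ x1 ∨ x1 ∧ x5 ∨ ¬x1 ∧ x5 ∧ (¬x1 ∨ x1)
= x1 ∨ x1 ∧ x5 ∨ ¬x1 ∧ x5 ∧ (¬x1 ∨ x1)   [complement / identity]
= x1 ∨ x1 ∧ x5 ∨ ¬x1 ∧ x5   [complement / identity]
= x1 ∨ x5   [distribution]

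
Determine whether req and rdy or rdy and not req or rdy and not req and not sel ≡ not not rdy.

E1: req and rdy or rdy and not req or rdy and not req and not sel
    = req and rdy or rdy and not req   — absorption
    = rdy   — distribution
E2: not not rdy
    = rdy   — double negation
Both reduce to rdy, so they are equivalent.

Yes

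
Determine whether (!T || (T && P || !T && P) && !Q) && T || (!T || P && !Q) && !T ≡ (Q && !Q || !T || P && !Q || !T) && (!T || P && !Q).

Yes

E1: (!T || (T && P || !T && P) && !Q) && T || (!T || P && !Q) && !T
    = (!T || P && !Q) && T || (!T || P && !Q) && !T   (distribution)
    = !T || P && !Q   (distribution)
E2: (Q && !Q || !T || P && !Q || !T) && (!T || P && !Q)
    = (!T || P && !Q || !T) && (!T || P && !Q)   (complement / identity)
    = !T || P && !Q   (absorption)
Both reduce to !T || P && !Q, so they are equivalent.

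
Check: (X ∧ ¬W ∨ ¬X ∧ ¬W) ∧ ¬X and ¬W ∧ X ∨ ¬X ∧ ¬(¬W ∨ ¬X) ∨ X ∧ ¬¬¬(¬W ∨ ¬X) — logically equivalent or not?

No

E1: (X ∧ ¬W ∨ ¬X ∧ ¬W) ∧ ¬X
    = ¬W ∧ ¬X   (distribution)
E2: ¬W ∧ X ∨ ¬X ∧ ¬(¬W ∨ ¬X) ∨ X ∧ ¬¬¬(¬W ∨ ¬X)
    = ¬W ∧ X ∨ ¬X ∧ ¬(¬W ∨ ¬X) ∨ X ∧ ¬(¬W ∨ ¬X)   (double negation)
    = ¬W ∧ X ∨ ¬(¬W ∨ ¬X)   (distribution)
    = ¬W ∧ X ∨ W ∧ X   (De Morgan)
    = X   (distribution)
These differ: at W=0, X=1, E1 = 0 but E2 = 1.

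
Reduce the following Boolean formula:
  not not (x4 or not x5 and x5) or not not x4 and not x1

x4

not not (x4 or not x5 and x5) or not not x4 and not x1
= not not x4 or not not x4 and not x1   [complement / identity]
= not not x4   [absorption]
= x4   [double negation]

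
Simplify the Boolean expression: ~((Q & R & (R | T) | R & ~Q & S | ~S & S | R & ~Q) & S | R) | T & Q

~R | T & Q

~((Q & R & (R | T) | R & ~Q & S | ~S & S | R & ~Q) & S | R) | T & Q
= ~((Q & R | R & ~Q & S | ~S & S | R & ~Q) & S | R) | T & Q   — absorption
= ~((Q & R | R & ~Q & S | R & ~Q) & S | R) | T & Q   — complement / identity
= ~((Q & R | R & ~Q) & S | R) | T & Q   — absorption
= ~(R & S | R) | T & Q   — distribution
= ~R | T & Q   — absorption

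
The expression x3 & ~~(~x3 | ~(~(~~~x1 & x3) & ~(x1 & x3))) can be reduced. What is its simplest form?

x3 & ~~(~x3 | ~(~(~~~x1 & x3) & ~(x1 & x3)))
= x3 & ~~(~x3 | ~(~(~x1 & x3) & ~(x1 & x3)))   — double negation
= x3 & (~x3 | ~(~(~x1 & x3) & ~(x1 & x3)))   — double negation
= x3 & (~x3 | ~x1 & x3 | x1 & x3)   — De Morgan
= x3 & (~x3 | x3)   — distribution
= x3   — complement / identity

x3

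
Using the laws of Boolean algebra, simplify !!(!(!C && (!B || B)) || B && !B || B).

C || B

!!(!(!C && (!B || B)) || B && !B || B)
= !(!C && (!B || B)) || B && !B || B   (double negation)
= !(!C && (!B || B)) || B   (complement / identity)
= !!C || B   (complement / identity)
= C || B   (double negation)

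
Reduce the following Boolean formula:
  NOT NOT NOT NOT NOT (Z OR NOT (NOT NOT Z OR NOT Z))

NOT NOT NOT NOT NOT (Z OR NOT (NOT NOT Z OR NOT Z))
= NOT NOT NOT NOT NOT (Z OR NOT Z AND Z)   [De Morgan]
= NOT NOT NOT (Z OR NOT Z AND Z)   [double negation]
= NOT NOT NOT Z   [complement / identity]
= NOT Z   [double negation]

NOT Z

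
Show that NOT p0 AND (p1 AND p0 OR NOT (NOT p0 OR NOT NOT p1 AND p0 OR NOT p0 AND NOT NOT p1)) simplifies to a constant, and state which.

NOT p0 AND (p1 AND p0 OR NOT (NOT p0 OR NOT NOT p1 AND p0 OR NOT p0 AND NOT NOT p1))
= NOT p0 AND (p1 AND p0 OR NOT (NOT p0 OR NOT NOT p1))   [distribution]
= NOT p0 AND (p1 AND p0 OR p0 AND NOT p1)   [De Morgan]
= NOT p0 AND p0   [distribution]
= FALSE   [complement]

FALSE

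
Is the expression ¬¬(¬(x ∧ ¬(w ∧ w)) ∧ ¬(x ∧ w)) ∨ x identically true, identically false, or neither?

identically true

¬¬(¬(x ∧ ¬(w ∧ w)) ∧ ¬(x ∧ w)) ∨ x
= ¬(x ∧ ¬(w ∧ w) ∨ x ∧ w) ∨ x
= ¬(x ∧ ¬w ∨ x ∧ w) ∨ x
= ¬x ∨ x
= True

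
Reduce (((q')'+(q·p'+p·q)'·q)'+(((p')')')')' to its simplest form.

q·p'

(((q')'+(q·p'+p·q)'·q)'+(((p')')')')'
= (((q')'+(q·p'+p·q)'·q)'+(p')')'   (double negation)
= (((q')'+q'·q)'+(p')')'   (distribution)
= (((q')')'+(p')')'   (complement / identity)
= (q')'·p'   (De Morgan)
= q·p'   (double negation)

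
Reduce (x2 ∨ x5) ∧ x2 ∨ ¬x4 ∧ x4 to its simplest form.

(x2 ∨ x5) ∧ x2 ∨ ¬x4 ∧ x4
= (x2 ∨ x5) ∧ x2   (complement / identity)
= x2   (absorption)

x2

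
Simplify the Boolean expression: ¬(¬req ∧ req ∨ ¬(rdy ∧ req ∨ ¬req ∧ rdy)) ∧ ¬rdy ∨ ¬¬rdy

¬(¬req ∧ req ∨ ¬(rdy ∧ req ∨ ¬req ∧ rdy)) ∧ ¬rdy ∨ ¬¬rdy
= ¬(¬req ∧ req ∨ ¬(rdy ∧ req ∨ ¬req ∧ rdy)) ∧ ¬rdy ∨ rdy   (double negation)
= ¬¬(rdy ∧ req ∨ ¬req ∧ rdy) ∧ ¬rdy ∨ rdy   (complement / identity)
= ¬¬rdy ∧ ¬rdy ∨ rdy   (distribution)
= rdy ∧ ¬rdy ∨ rdy   (double negation)
= rdy   (complement / identity)

rdy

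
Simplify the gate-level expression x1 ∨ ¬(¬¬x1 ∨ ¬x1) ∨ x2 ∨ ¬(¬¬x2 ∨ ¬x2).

x1 ∨ ¬(¬¬x1 ∨ ¬x1) ∨ x2 ∨ ¬(¬¬x2 ∨ ¬x2)
= x1 ∨ ¬(¬¬x1 ∨ ¬x1) ∨ x2 ∨ ¬x2 ∧ x2   [De Morgan]
= x1 ∨ ¬x1 ∧ x1 ∨ x2 ∨ ¬x2 ∧ x2   [De Morgan]
= x1 ∨ x2 ∨ ¬x2 ∧ x2   [complement / identity]
= x1 ∨ x2   [complement / identity]

x1 ∨ x2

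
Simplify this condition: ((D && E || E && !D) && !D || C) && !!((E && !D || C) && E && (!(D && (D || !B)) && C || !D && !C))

E && !D

((D && E || E && !D) && !D || C) && !!((E && !D || C) && E && (!(D && (D || !B)) && C || !D && !C))
= ((D && E || E && !D) && !D || C) && !!((E && !D || C) && E && (!D && C || !D && !C))   — absorption
= (E && !D || C) && !!((E && !D || C) && E && (!D && C || !D && !C))   — distribution
= (E && !D || C) && (E && !D || C) && E && (!D && C || !D && !C)   — double negation
= (E && !D || C) && (E && !D || C) && E && !D   — distribution
= (E && !D || C) && E && !D   — absorption
= E && !D   — absorption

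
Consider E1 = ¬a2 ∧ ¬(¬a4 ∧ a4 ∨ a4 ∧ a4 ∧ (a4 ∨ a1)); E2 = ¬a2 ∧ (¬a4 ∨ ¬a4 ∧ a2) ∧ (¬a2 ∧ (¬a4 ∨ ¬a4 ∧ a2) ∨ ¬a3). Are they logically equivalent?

Yes

E1: ¬a2 ∧ ¬(¬a4 ∧ a4 ∨ a4 ∧ a4 ∧ (a4 ∨ a1))
    = ¬a2 ∧ ¬(¬a4 ∧ a4 ∨ a4 ∧ a4)   [absorption]
    = ¬a2 ∧ ¬a4   [distribution]
E2: ¬a2 ∧ (¬a4 ∨ ¬a4 ∧ a2) ∧ (¬a2 ∧ (¬a4 ∨ ¬a4 ∧ a2) ∨ ¬a3)
    = ¬a2 ∧ (¬a4 ∨ ¬a4 ∧ a2)   [absorption]
    = ¬a2 ∧ ¬a4   [absorption]
Both reduce to ¬a2 ∧ ¬a4, so they are equivalent.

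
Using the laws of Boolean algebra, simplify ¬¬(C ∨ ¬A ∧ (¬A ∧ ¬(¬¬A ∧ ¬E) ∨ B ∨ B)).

C ∨ ¬A

¬¬(C ∨ ¬A ∧ (¬A ∧ ¬(¬¬A ∧ ¬E) ∨ B ∨ B))
= ¬¬(C ∨ ¬A ∧ (¬A ∧ (¬A ∨ E) ∨ B ∨ B))   (De Morgan)
= ¬¬(C ∨ ¬A ∧ (¬A ∧ (¬A ∨ E) ∨ B))   (idempotence)
= ¬¬(C ∨ ¬A ∧ (¬A ∨ B))   (absorption)
= ¬¬(C ∨ ¬A)   (absorption)
= C ∨ ¬A   (double negation)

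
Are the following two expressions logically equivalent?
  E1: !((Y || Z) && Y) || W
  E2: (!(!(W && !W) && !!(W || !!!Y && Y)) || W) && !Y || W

Yes

E1: !((Y || Z) && Y) || W
    = !Y || W   (absorption)
E2: (!(!(W && !W) && !!(W || !!!Y && Y)) || W) && !Y || W
    = (W && !W || !(W || !!!Y && Y) || W) && !Y || W   (De Morgan)
    = (W && !W || !(W || !Y && Y) || W) && !Y || W   (double negation)
    = (W && !W || !W || W) && !Y || W   (complement / identity)
    = (!W || W) && !Y || W   (complement / identity)
    = !Y || W   (complement / identity)
Both reduce to !Y || W, so they are equivalent.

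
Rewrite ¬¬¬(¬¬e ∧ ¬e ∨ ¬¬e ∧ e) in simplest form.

¬¬¬(¬¬e ∧ ¬e ∨ ¬¬e ∧ e)
= ¬¬¬¬¬e   — distribution
= ¬¬¬e   — double negation
= ¬e   — double negation

¬e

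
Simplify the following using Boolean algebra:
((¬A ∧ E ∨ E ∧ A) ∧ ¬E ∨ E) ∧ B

E ∧ B

((¬A ∧ E ∨ E ∧ A) ∧ ¬E ∨ E) ∧ B
= ((¬A ∨ A) ∧ E ∧ ¬E ∨ E) ∧ B   [distribution]
= (E ∧ ¬E ∨ E) ∧ B   [complement / identity]
= E ∧ B   [complement / identity]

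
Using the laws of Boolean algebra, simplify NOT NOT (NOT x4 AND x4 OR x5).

NOT NOT (NOT x4 AND x4 OR x5)
= NOT x4 AND x4 OR x5   — double negation
= x5   — complement / identity

x5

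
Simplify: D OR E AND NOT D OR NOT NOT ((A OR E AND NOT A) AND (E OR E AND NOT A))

D OR E AND NOT D OR NOT NOT ((A OR E AND NOT A) AND (E OR E AND NOT A))
= D OR E AND NOT D OR NOT NOT (E AND NOT A OR A AND E)   [distribution]
= D OR E AND NOT D OR NOT NOT E   [distribution]
= D OR E AND NOT D OR E   [double negation]
= D OR E   [absorption]

D OR E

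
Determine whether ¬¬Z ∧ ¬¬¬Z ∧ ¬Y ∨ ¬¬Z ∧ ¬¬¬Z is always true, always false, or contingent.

always false

¬¬Z ∧ ¬¬¬Z ∧ ¬Y ∨ ¬¬Z ∧ ¬¬¬Z
= ¬¬Z ∧ ¬¬¬Z   — absorption
= ¬¬Z ∧ ¬Z   — double negation
= Z ∧ ¬Z   — double negation
= False   — complement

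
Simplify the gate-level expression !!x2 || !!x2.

x2

!!x2 || !!x2
= !!x2
= x2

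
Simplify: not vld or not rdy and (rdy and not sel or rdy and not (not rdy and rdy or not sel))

not vld

not vld or not rdy and (rdy and not sel or rdy and not (not rdy and rdy or not sel))
= not vld or not rdy and (rdy and not sel or rdy and not not sel)   — complement / identity
= not vld or not rdy and (rdy and not sel or rdy and sel)   — double negation
= not vld or not rdy and rdy   — distribution
= not vld   — complement / identity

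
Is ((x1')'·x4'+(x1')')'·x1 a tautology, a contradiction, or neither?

contradiction

((x1')'·x4'+(x1')')'·x1
= ((x1')')'·x1   — absorption
= x1'·x1   — double negation
= 0   — complement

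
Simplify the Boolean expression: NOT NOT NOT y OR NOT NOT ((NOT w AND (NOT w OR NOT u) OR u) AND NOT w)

NOT NOT NOT y OR NOT NOT ((NOT w AND (NOT w OR NOT u) OR u) AND NOT w)
= NOT NOT NOT y OR NOT NOT ((NOT w OR u) AND NOT w)
= NOT NOT NOT y OR (NOT w OR u) AND NOT w
= NOT y OR (NOT w OR u) AND NOT w
= NOT y OR NOT w

NOT y OR NOT w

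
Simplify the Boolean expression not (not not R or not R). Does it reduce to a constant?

not (not not R or not R)
= not R and R   — De Morgan
= False   — complement

False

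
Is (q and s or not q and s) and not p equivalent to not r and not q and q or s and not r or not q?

No

E1: (q and s or not q and s) and not p
    = s and not p   (distribution)
E2: not r and not q and q or s and not r or not q
    = not r and (not q and q or s) or not q   (distribution)
    = not r and s or not q   (complement / identity)
These differ: at p=1, q=0, r=0, s=1, E1 = 0 but E2 = 1.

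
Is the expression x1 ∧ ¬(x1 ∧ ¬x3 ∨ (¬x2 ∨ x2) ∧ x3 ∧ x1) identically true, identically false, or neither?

identically false

x1 ∧ ¬(x1 ∧ ¬x3 ∨ (¬x2 ∨ x2) ∧ x3 ∧ x1)
= x1 ∧ ¬(x1 ∧ ¬x3 ∨ x3 ∧ x1)   (complement / identity)
= x1 ∧ ¬x1   (distribution)
= False   (complement)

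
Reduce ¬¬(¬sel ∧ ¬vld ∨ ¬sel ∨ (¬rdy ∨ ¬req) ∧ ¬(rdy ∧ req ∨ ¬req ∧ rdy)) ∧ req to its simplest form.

¬¬(¬sel ∧ ¬vld ∨ ¬sel ∨ (¬rdy ∨ ¬req) ∧ ¬(rdy ∧ req ∨ ¬req ∧ rdy)) ∧ req
= (¬sel ∧ ¬vld ∨ ¬sel ∨ (¬rdy ∨ ¬req) ∧ ¬(rdy ∧ req ∨ ¬req ∧ rdy)) ∧ req   (double negation)
= (¬sel ∨ (¬rdy ∨ ¬req) ∧ ¬(rdy ∧ req ∨ ¬req ∧ rdy)) ∧ req   (absorption)
= (¬sel ∨ (¬rdy ∨ ¬req) ∧ ¬rdy) ∧ req   (distribution)
= (¬sel ∨ ¬rdy) ∧ req   (absorption)

(¬sel ∨ ¬rdy) ∧ req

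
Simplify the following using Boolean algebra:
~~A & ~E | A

A

~~A & ~E | A
= A & ~E | A
= A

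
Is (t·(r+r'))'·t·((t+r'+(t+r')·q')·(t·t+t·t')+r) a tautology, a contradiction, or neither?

contradiction

(t·(r+r'))'·t·((t+r'+(t+r')·q')·(t·t+t·t')+r)
= t'·t·((t+r'+(t+r')·q')·(t·t+t·t')+r)   [complement / identity]
= t'·t·((t+r')·(t·t+t·t')+r)   [absorption]
= t'·t·((t+r')·t+r)   [distribution]
= t'·t·(t+r)   [absorption]
= t'·t   [absorption]
= 0   [complement]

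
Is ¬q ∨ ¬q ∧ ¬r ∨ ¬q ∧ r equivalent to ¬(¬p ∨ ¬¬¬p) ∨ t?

No

E1: ¬q ∨ ¬q ∧ ¬r ∨ ¬q ∧ r
    = ¬q ∨ ¬q   — distribution
    = ¬q   — idempotence
E2: ¬(¬p ∨ ¬¬¬p) ∨ t
    = ¬(¬p ∨ ¬p) ∨ t   — double negation
    = p ∧ p ∨ t   — De Morgan
    = p ∨ t   — idempotence
These differ: at p=1, q=1, r=0, t=1, E1 = 0 but E2 = 1.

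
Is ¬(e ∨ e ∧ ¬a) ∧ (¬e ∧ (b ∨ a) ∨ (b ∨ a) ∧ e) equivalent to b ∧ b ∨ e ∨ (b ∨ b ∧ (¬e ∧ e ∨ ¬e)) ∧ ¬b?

No

E1: ¬(e ∨ e ∧ ¬a) ∧ (¬e ∧ (b ∨ a) ∨ (b ∨ a) ∧ e)
    = ¬e ∧ (¬e ∧ (b ∨ a) ∨ (b ∨ a) ∧ e)   (absorption)
    = ¬e ∧ (b ∨ a)   (distribution)
E2: b ∧ b ∨ e ∨ (b ∨ b ∧ (¬e ∧ e ∨ ¬e)) ∧ ¬b
    = b ∧ b ∨ e ∨ (b ∨ b ∧ ¬e) ∧ ¬b   (complement / identity)
    = b ∧ b ∨ e ∨ b ∧ ¬b   (absorption)
    = b ∨ e ∨ b ∧ ¬b   (idempotence)
    = b ∨ e   (complement / identity)
These differ: at a=0, b=0, e=1, E1 = 0 but E2 = 1.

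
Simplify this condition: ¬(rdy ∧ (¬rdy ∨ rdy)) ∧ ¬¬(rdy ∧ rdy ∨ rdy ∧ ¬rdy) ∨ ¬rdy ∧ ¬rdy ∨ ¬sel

¬rdy ∨ ¬sel

¬(rdy ∧ (¬rdy ∨ rdy)) ∧ ¬¬(rdy ∧ rdy ∨ rdy ∧ ¬rdy) ∨ ¬rdy ∧ ¬rdy ∨ ¬sel
= ¬rdy ∧ ¬¬(rdy ∧ rdy ∨ rdy ∧ ¬rdy) ∨ ¬rdy ∧ ¬rdy ∨ ¬sel   (complement / identity)
= ¬rdy ∧ (rdy ∧ rdy ∨ rdy ∧ ¬rdy) ∨ ¬rdy ∧ ¬rdy ∨ ¬sel   (double negation)
= ¬rdy ∧ rdy ∨ ¬rdy ∧ ¬rdy ∨ ¬sel   (distribution)
= ¬rdy ∨ ¬sel   (distribution)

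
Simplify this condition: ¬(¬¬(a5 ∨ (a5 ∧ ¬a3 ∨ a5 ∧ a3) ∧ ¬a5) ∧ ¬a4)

¬(¬¬(a5 ∨ (a5 ∧ ¬a3 ∨ a5 ∧ a3) ∧ ¬a5) ∧ ¬a4)
= ¬(¬¬(a5 ∨ a5 ∧ ¬a5) ∧ ¬a4)
= ¬(¬¬a5 ∧ ¬a4)
= ¬a5 ∨ a4

¬a5 ∨ a4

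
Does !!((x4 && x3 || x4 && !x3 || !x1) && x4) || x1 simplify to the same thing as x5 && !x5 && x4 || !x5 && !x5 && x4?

No

E1: !!((x4 && x3 || x4 && !x3 || !x1) && x4) || x1
    = (x4 && x3 || x4 && !x3 || !x1) && x4 || x1   [double negation]
    = (x4 || !x1) && x4 || x1   [distribution]
    = x4 || x1   [absorption]
E2: x5 && !x5 && x4 || !x5 && !x5 && x4
    = !x5 && x4   [distribution]
These differ: at x1=1, x3=0, x4=1, x5=1, E1 = 1 but E2 = 0.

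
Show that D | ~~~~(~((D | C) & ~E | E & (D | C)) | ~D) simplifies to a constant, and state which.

1

D | ~~~~(~((D | C) & ~E | E & (D | C)) | ~D)
= D | ~~(~((D | C) & ~E | E & (D | C)) | ~D)   — double negation
= D | ~(((D | C) & ~E | E & (D | C)) & D)   — De Morgan
= D | ~((D | C) & D)   — distribution
= D | ~D   — absorption
= 1   — complement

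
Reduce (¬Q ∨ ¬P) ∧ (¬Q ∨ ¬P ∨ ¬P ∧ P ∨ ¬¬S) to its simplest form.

(¬Q ∨ ¬P) ∧ (¬Q ∨ ¬P ∨ ¬P ∧ P ∨ ¬¬S)
= (¬Q ∨ ¬P) ∧ (¬Q ∨ ¬P ∨ ¬P ∧ P ∨ S)   — double negation
= (¬Q ∨ ¬P) ∧ (¬Q ∨ ¬P ∨ S)   — complement / identity
= ¬Q ∨ ¬P   — absorption

¬Q ∨ ¬P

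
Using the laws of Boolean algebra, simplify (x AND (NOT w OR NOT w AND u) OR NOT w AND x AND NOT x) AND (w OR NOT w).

(x AND (NOT w OR NOT w AND u) OR NOT w AND x AND NOT x) AND (w OR NOT w)
= (x AND NOT w OR NOT w AND x AND NOT x) AND (w OR NOT w)   — absorption
= (x OR x AND NOT x) AND NOT w AND (w OR NOT w)   — distribution
= (x OR x AND NOT x) AND NOT w   — complement / identity
= x AND NOT w   — complement / identity

x AND NOT w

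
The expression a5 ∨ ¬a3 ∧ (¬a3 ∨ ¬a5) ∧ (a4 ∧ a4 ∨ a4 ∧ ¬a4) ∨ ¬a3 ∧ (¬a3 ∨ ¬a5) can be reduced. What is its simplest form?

a5 ∨ ¬a3 ∧ (¬a3 ∨ ¬a5) ∧ (a4 ∧ a4 ∨ a4 ∧ ¬a4) ∨ ¬a3 ∧ (¬a3 ∨ ¬a5)
= a5 ∨ ¬a3 ∧ (¬a3 ∨ ¬a5) ∧ a4 ∨ ¬a3 ∧ (¬a3 ∨ ¬a5)   (distribution)
= a5 ∨ ¬a3 ∧ (¬a3 ∨ ¬a5)   (absorption)
= a5 ∨ ¬a3   (absorption)

a5 ∨ ¬a3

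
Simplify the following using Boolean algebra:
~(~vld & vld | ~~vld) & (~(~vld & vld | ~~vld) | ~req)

~(~vld & vld | ~~vld) & (~(~vld & vld | ~~vld) | ~req)
= ~(~vld & vld | ~~vld)   (absorption)
= ~~~vld   (complement / identity)
= ~vld   (double negation)

~vld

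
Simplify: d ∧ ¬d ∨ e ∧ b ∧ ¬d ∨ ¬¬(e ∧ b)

d ∧ ¬d ∨ e ∧ b ∧ ¬d ∨ ¬¬(e ∧ b)
= d ∧ ¬d ∨ e ∧ b ∧ ¬d ∨ e ∧ b   [double negation]
= e ∧ b ∧ ¬d ∨ e ∧ b   [complement / identity]
= e ∧ b   [absorption]

e ∧ b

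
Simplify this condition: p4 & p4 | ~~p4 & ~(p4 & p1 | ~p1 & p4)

p4

p4 & p4 | ~~p4 & ~(p4 & p1 | ~p1 & p4)
= p4 & p4 | ~~p4 & ~p4
= p4 & p4 | p4 & ~p4
= p4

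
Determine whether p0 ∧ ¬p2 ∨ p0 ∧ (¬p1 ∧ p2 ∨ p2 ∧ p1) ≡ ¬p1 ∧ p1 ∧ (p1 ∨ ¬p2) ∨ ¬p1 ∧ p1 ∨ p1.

No

E1: p0 ∧ ¬p2 ∨ p0 ∧ (¬p1 ∧ p2 ∨ p2 ∧ p1)
    = p0 ∧ ¬p2 ∨ p0 ∧ p2
    = p0
E2: ¬p1 ∧ p1 ∧ (p1 ∨ ¬p2) ∨ ¬p1 ∧ p1 ∨ p1
    = ¬p1 ∧ p1 ∨ ¬p1 ∧ p1 ∨ p1
    = ¬p1 ∧ p1 ∨ p1
    = p1
These differ: at p0=0, p1=1, p2=0, E1 = 0 but E2 = 1.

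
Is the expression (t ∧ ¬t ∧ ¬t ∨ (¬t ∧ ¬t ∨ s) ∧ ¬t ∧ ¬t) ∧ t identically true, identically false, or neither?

(t ∧ ¬t ∧ ¬t ∨ (¬t ∧ ¬t ∨ s) ∧ ¬t ∧ ¬t) ∧ t
= (t ∧ ¬t ∧ ¬t ∨ ¬t ∧ ¬t) ∧ t   — absorption
= (t ∧ ¬t ∨ ¬t ∧ ¬t) ∧ t   — idempotence
= ¬t ∧ t   — distribution
= False   — complement

identically false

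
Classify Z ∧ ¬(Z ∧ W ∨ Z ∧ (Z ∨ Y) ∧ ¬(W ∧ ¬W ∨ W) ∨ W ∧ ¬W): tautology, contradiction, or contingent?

contradiction

Z ∧ ¬(Z ∧ W ∨ Z ∧ (Z ∨ Y) ∧ ¬(W ∧ ¬W ∨ W) ∨ W ∧ ¬W)
= Z ∧ ¬(Z ∧ W ∨ Z ∧ (Z ∨ Y) ∧ ¬(W ∧ ¬W ∨ W))   (complement / identity)
= Z ∧ ¬(Z ∧ W ∨ Z ∧ ¬(W ∧ ¬W ∨ W))   (absorption)
= Z ∧ ¬(Z ∧ W ∨ Z ∧ ¬W)   (complement / identity)
= Z ∧ ¬Z   (distribution)
= False   (complement)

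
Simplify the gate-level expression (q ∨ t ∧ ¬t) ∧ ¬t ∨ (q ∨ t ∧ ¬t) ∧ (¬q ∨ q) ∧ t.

q

(q ∨ t ∧ ¬t) ∧ ¬t ∨ (q ∨ t ∧ ¬t) ∧ (¬q ∨ q) ∧ t
= (q ∨ t ∧ ¬t) ∧ ¬t ∨ (q ∨ t ∧ ¬t) ∧ t   (complement / identity)
= q ∨ t ∧ ¬t   (distribution)
= q   (complement / identity)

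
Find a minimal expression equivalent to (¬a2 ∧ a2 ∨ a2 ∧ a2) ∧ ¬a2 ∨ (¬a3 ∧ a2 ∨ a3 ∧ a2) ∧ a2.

(¬a2 ∧ a2 ∨ a2 ∧ a2) ∧ ¬a2 ∨ (¬a3 ∧ a2 ∨ a3 ∧ a2) ∧ a2
= (¬a2 ∧ a2 ∨ a2 ∧ a2) ∧ ¬a2 ∨ a2 ∧ a2
= a2 ∧ ¬a2 ∨ a2 ∧ a2
= a2

a2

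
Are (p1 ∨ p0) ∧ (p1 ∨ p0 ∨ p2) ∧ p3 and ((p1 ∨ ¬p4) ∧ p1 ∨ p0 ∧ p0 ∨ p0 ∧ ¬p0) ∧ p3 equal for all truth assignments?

Yes

E1: (p1 ∨ p0) ∧ (p1 ∨ p0 ∨ p2) ∧ p3
    = (p1 ∨ p0) ∧ p3   (absorption)
E2: ((p1 ∨ ¬p4) ∧ p1 ∨ p0 ∧ p0 ∨ p0 ∧ ¬p0) ∧ p3
    = ((p1 ∨ ¬p4) ∧ p1 ∨ p0) ∧ p3   (distribution)
    = (p1 ∨ p0) ∧ p3   (absorption)
Both reduce to (p1 ∨ p0) ∧ p3, so they are equivalent.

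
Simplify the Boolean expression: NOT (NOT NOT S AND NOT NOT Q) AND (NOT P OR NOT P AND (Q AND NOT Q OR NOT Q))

(NOT S OR NOT Q) AND NOT P

NOT (NOT NOT S AND NOT NOT Q) AND (NOT P OR NOT P AND (Q AND NOT Q OR NOT Q))
= (NOT S OR NOT Q) AND (NOT P OR NOT P AND (Q AND NOT Q OR NOT Q))
= (NOT S OR NOT Q) AND (NOT P OR NOT P AND NOT Q)
= (NOT S OR NOT Q) AND NOT P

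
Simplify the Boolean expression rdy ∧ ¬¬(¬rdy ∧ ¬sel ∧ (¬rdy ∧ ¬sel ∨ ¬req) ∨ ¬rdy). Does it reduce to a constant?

False

rdy ∧ ¬¬(¬rdy ∧ ¬sel ∧ (¬rdy ∧ ¬sel ∨ ¬req) ∨ ¬rdy)
= rdy ∧ ¬¬(¬rdy ∧ ¬sel ∨ ¬rdy)
= rdy ∧ ¬¬¬rdy
= rdy ∧ ¬rdy
= False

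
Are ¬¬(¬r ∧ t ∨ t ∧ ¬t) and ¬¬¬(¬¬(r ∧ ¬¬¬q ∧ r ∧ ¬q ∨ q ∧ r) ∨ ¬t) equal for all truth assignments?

Yes

E1: ¬¬(¬r ∧ t ∨ t ∧ ¬t)
    = ¬r ∧ t ∨ t ∧ ¬t
    = ¬r ∧ t
E2: ¬¬¬(¬¬(r ∧ ¬¬¬q ∧ r ∧ ¬q ∨ q ∧ r) ∨ ¬t)
    = ¬¬¬(¬¬(r ∧ ¬q ∧ r ∧ ¬q ∨ q ∧ r) ∨ ¬t)
    = ¬¬¬(¬¬(r ∧ ¬q ∨ q ∧ r) ∨ ¬t)
    = ¬(¬¬(r ∧ ¬q ∨ q ∧ r) ∨ ¬t)
    = ¬(¬¬r ∨ ¬t)
    = ¬r ∧ t
Both reduce to ¬r ∧ t, so they are equivalent.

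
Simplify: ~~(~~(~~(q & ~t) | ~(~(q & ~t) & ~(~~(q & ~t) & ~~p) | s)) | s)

q & ~t | s

~~(~~(~~(q & ~t) | ~(~(q & ~t) & ~(~~(q & ~t) & ~~p) | s)) | s)
= ~~(~~(q & ~t) | ~(~(q & ~t) & ~(~~(q & ~t) & ~~p) | s)) | s   (double negation)
= ~~(~~(q & ~t) | ~(~(q & ~t) & (~(q & ~t) | ~p) | s)) | s   (De Morgan)
= ~~(~~(q & ~t) | ~(~(q & ~t) | s)) | s   (absorption)
= ~(~(q & ~t) & (~(q & ~t) | s)) | s   (De Morgan)
= ~~(q & ~t) | s   (absorption)
= q & ~t | s   (double negation)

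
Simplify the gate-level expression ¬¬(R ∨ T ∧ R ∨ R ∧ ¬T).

R

¬¬(R ∨ T ∧ R ∨ R ∧ ¬T)
= R ∨ T ∧ R ∨ R ∧ ¬T   [double negation]
= R ∨ R   [distribution]
= R   [idempotence]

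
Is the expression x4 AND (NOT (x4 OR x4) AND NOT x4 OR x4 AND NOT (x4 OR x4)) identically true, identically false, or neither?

x4 AND (NOT (x4 OR x4) AND NOT x4 OR x4 AND NOT (x4 OR x4))
= x4 AND NOT (x4 OR x4)
= x4 AND NOT x4
= FALSE

identically false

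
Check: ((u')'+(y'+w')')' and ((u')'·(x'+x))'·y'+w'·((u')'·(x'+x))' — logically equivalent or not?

Yes

E1: ((u')'+(y'+w')')'
    = u'·(y'+w')   [De Morgan]
E2: ((u')'·(x'+x))'·y'+w'·((u')'·(x'+x))'
    = ((u')'·(x'+x))'·(y'+w')   [distribution]
    = ((u')')'·(y'+w')   [complement / identity]
    = u'·(y'+w')   [double negation]
Both reduce to u'·(y'+w'), so they are equivalent.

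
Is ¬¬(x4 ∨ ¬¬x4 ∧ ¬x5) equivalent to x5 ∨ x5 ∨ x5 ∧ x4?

E1: ¬¬(x4 ∨ ¬¬x4 ∧ ¬x5)
    = x4 ∨ ¬¬x4 ∧ ¬x5   — double negation
    = x4 ∨ x4 ∧ ¬x5   — double negation
    = x4   — absorption
E2: x5 ∨ x5 ∨ x5 ∧ x4
    = x5 ∨ x5   — absorption
    = x5   — idempotence
These differ: at x4=1, x5=0, E1 = 1 but E2 = 0.

No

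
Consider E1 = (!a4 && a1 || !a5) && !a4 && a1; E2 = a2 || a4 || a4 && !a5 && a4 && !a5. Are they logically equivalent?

No

E1: (!a4 && a1 || !a5) && !a4 && a1
    = !a4 && a1
E2: a2 || a4 || a4 && !a5 && a4 && !a5
    = a2 || a4 || a4 && !a5
    = a2 || a4
These differ: at a1=0, a2=1, a4=1, a5=0, E1 = 0 but E2 = 1.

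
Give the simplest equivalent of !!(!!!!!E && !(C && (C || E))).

!E && !C

!!(!!!!!E && !(C && (C || E)))
= !!(!!!E && !(C && (C || E)))
= !!(!!!E && !C)
= !!!E && !C
= !E && !C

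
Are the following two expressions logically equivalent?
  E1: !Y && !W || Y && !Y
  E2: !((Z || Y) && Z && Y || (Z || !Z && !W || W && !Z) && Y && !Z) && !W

E1: !Y && !W || Y && !Y
    = !Y && !W
E2: !((Z || Y) && Z && Y || (Z || !Z && !W || W && !Z) && Y && !Z) && !W
    = !((Z || Y) && Z && Y || (Z || !Z) && Y && !Z) && !W
    = !((Z || Y) && Z && Y || Y && !Z) && !W
    = !(Z && Y || Y && !Z) && !W
    = !Y && !W
Both reduce to !Y && !W, so they are equivalent.

Yes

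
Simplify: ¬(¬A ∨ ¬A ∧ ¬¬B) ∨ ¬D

A ∨ ¬D

¬(¬A ∨ ¬A ∧ ¬¬B) ∨ ¬D
= ¬(¬A ∨ ¬A ∧ B) ∨ ¬D   (double negation)
= ¬¬A ∨ ¬D   (absorption)
= A ∨ ¬D   (double negation)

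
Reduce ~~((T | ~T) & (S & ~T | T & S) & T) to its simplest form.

~~((T | ~T) & (S & ~T | T & S) & T)
= ~~((S & ~T | T & S) & T)
= ~~(S & T)
= S & T

S & T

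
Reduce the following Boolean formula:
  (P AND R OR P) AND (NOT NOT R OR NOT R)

P

(P AND R OR P) AND (NOT NOT R OR NOT R)
= P AND (NOT NOT R OR NOT R)   (absorption)
= P AND (R OR NOT R)   (double negation)
= P   (complement / identity)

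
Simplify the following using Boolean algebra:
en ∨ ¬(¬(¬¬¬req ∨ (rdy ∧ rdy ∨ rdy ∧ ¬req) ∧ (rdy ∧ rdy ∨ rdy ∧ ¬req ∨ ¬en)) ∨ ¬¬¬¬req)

en ∨ ¬req

en ∨ ¬(¬(¬¬¬req ∨ (rdy ∧ rdy ∨ rdy ∧ ¬req) ∧ (rdy ∧ rdy ∨ rdy ∧ ¬req ∨ ¬en)) ∨ ¬¬¬¬req)
= en ∨ ¬(¬(¬¬¬req ∨ rdy ∧ rdy ∨ rdy ∧ ¬req) ∨ ¬¬¬¬req)   [absorption]
= en ∨ ¬(¬(¬¬¬req ∨ rdy ∨ rdy ∧ ¬req) ∨ ¬¬¬¬req)   [idempotence]
= en ∨ ¬(¬(¬¬¬req ∨ rdy) ∨ ¬¬¬¬req)   [absorption]
= en ∨ (¬¬¬req ∨ rdy) ∧ ¬¬¬req   [De Morgan]
= en ∨ ¬¬¬req   [absorption]
= en ∨ ¬req   [double negation]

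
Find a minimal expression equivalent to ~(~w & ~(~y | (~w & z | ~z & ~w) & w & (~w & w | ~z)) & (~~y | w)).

w | ~y

~(~w & ~(~y | (~w & z | ~z & ~w) & w & (~w & w | ~z)) & (~~y | w))
= ~(~w & ~(~y | ~w & w & (~w & w | ~z)) & (~~y | w))
= ~(~w & ~(~y | ~w & w) & (~~y | w))
= ~(~w & ~~y & (~~y | w))
= ~(~w & ~~y)
= w | ~y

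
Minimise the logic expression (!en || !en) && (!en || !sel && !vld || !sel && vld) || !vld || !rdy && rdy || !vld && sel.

(!en || !en) && (!en || !sel && !vld || !sel && vld) || !vld || !rdy && rdy || !vld && sel
= (!en || !en) && (!en || !sel) || !vld || !rdy && rdy || !vld && sel   — distribution
= !en || !en && !sel || !vld || !rdy && rdy || !vld && sel   — distribution
= !en || !en && !sel || !vld || !vld && sel   — complement / identity
= !en || !en && !sel || !vld   — absorption
= !en || !vld   — absorption

!en || !vld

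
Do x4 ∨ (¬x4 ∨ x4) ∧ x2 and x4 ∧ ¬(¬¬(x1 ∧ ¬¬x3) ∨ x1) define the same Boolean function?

E1: x4 ∨ (¬x4 ∨ x4) ∧ x2
    = x4 ∨ x2   — complement / identity
E2: x4 ∧ ¬(¬¬(x1 ∧ ¬¬x3) ∨ x1)
    = x4 ∧ ¬(x1 ∧ ¬¬x3 ∨ x1)   — double negation
    = x4 ∧ ¬(x1 ∧ x3 ∨ x1)   — double negation
    = x4 ∧ ¬x1   — absorption
These differ: at x1=1, x2=1, x3=1, x4=0, E1 = 1 but E2 = 0.

No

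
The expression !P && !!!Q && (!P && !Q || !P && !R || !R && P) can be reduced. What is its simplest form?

!P && !!!Q && (!P && !Q || !P && !R || !R && P)
= !P && !Q && (!P && !Q || !P && !R || !R && P)   [double negation]
= !P && !Q && (!P && !Q || !R)   [distribution]
= !P && !Q   [absorption]

!P && !Q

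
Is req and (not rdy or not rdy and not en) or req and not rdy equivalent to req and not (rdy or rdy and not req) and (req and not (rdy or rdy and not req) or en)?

E1: req and (not rdy or not rdy and not en) or req and not rdy
    = req and not rdy or req and not rdy   — absorption
    = req and not rdy   — idempotence
E2: req and not (rdy or rdy and not req) and (req and not (rdy or rdy and not req) or en)
    = req and not (rdy or rdy and not req)   — absorption
    = req and not rdy   — absorption
Both reduce to req and not rdy, so they are equivalent.

Yes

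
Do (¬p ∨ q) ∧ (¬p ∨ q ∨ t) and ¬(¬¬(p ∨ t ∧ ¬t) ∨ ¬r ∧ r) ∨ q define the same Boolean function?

Yes

E1: (¬p ∨ q) ∧ (¬p ∨ q ∨ t)
    = ¬p ∨ q
E2: ¬(¬¬(p ∨ t ∧ ¬t) ∨ ¬r ∧ r) ∨ q
    = ¬¬¬(p ∨ t ∧ ¬t) ∨ q
    = ¬¬¬p ∨ q
    = ¬p ∨ q
Both reduce to ¬p ∨ q, so they are equivalent.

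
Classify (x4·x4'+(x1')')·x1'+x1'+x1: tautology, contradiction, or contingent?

tautology

(x4·x4'+(x1')')·x1'+x1'+x1
= (x1')'·x1'+x1'+x1   [complement / identity]
= x1·x1'+x1'+x1   [double negation]
= x1'+x1   [complement / identity]
= 1   [complement]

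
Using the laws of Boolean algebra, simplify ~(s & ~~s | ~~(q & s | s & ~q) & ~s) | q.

~s | q

~(s & ~~s | ~~(q & s | s & ~q) & ~s) | q
= ~(s & ~~s | ~~s & ~s) | q
= ~~~s | q
= ~s | q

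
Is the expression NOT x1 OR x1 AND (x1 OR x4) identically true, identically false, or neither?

NOT x1 OR x1 AND (x1 OR x4)
= NOT x1 OR x1   — absorption
= TRUE   — complement

identically true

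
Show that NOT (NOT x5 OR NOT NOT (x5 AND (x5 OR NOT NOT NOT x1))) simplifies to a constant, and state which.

NOT (NOT x5 OR NOT NOT (x5 AND (x5 OR NOT NOT NOT x1)))
= NOT (NOT x5 OR NOT NOT (x5 AND (x5 OR NOT x1)))
= NOT (NOT x5 OR NOT NOT x5)
= x5 AND NOT x5
= FALSE

FALSE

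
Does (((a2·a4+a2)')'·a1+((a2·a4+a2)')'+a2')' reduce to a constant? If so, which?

yes, False

(((a2·a4+a2)')'·a1+((a2·a4+a2)')'+a2')'
= (((a2·a4+a2)')'+a2')'   — absorption
= (a2·a4+a2)'·a2   — De Morgan
= a2'·a2   — absorption
= 0   — complement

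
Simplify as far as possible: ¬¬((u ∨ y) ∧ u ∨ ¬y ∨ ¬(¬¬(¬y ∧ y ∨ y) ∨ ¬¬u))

u ∨ ¬y

¬¬((u ∨ y) ∧ u ∨ ¬y ∨ ¬(¬¬(¬y ∧ y ∨ y) ∨ ¬¬u))
= ¬¬((u ∨ y) ∧ u ∨ ¬y ∨ ¬(¬¬y ∨ ¬¬u))   (complement / identity)
= ¬¬((u ∨ y) ∧ u ∨ ¬y ∨ ¬y ∧ ¬u)   (De Morgan)
= ¬¬(u ∨ ¬y ∨ ¬y ∧ ¬u)   (absorption)
= ¬¬(u ∨ ¬y)   (absorption)
= u ∨ ¬y   (double negation)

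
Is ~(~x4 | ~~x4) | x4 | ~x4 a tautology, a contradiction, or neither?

~(~x4 | ~~x4) | x4 | ~x4
= x4 & ~x4 | x4 | ~x4   — De Morgan
= x4 | ~x4   — complement / identity
= 1   — complement

tautology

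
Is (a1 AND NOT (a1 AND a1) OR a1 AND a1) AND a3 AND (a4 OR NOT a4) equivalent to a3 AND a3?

E1: (a1 AND NOT (a1 AND a1) OR a1 AND a1) AND a3 AND (a4 OR NOT a4)
    = (a1 AND NOT a1 OR a1 AND a1) AND a3 AND (a4 OR NOT a4)   [idempotence]
    = (a1 AND NOT a1 OR a1 AND a1) AND a3   [complement / identity]
    = a1 AND a3   [distribution]
E2: a3 AND a3
    = a3   [idempotence]
These differ: at a1=0, a3=1, a4=0, E1 = 0 but E2 = 1.

No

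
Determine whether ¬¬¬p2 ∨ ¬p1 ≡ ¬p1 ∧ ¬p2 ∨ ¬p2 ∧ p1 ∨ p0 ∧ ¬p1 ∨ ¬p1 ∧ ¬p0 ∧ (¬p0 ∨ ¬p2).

E1: ¬¬¬p2 ∨ ¬p1
    = ¬p2 ∨ ¬p1   (double negation)
E2: ¬p1 ∧ ¬p2 ∨ ¬p2 ∧ p1 ∨ p0 ∧ ¬p1 ∨ ¬p1 ∧ ¬p0 ∧ (¬p0 ∨ ¬p2)
    = ¬p1 ∧ ¬p2 ∨ ¬p2 ∧ p1 ∨ p0 ∧ ¬p1 ∨ ¬p1 ∧ ¬p0   (absorption)
    = ¬p2 ∨ p0 ∧ ¬p1 ∨ ¬p1 ∧ ¬p0   (distribution)
    = ¬p2 ∨ ¬p1   (distribution)
Both reduce to ¬p2 ∨ ¬p1, so they are equivalent.

Yes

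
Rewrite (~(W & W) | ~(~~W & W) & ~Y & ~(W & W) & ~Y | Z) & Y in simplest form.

(~(W & W) | ~(~~W & W) & ~Y & ~(W & W) & ~Y | Z) & Y
= (~(W & W) | ~(W & W) & ~Y & ~(W & W) & ~Y | Z) & Y   — double negation
= (~(W & W) | ~(W & W) & ~Y | Z) & Y   — idempotence
= (~(W & W) | Z) & Y   — absorption
= (~W | Z) & Y   — idempotence

(~W | Z) & Y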